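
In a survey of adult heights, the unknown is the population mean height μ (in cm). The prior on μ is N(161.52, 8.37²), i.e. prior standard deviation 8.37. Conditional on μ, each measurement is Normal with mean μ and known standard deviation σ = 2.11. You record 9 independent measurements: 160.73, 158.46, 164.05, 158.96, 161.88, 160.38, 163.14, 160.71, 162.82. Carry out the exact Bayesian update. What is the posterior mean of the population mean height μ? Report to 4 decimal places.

For Normal data with known variance σ², a Normal(μ₀, σ₀²) prior on μ is conjugate. Posterior precision = 1/σ₀² + n/σ²; posterior mean is the precision-weighted average of μ₀ and x̄.
Σxᵢ = 160.73 + 158.46 + 164.05 + 158.96 + 161.88 + 160.38 + 163.14 + 160.71 + 162.82 = 1451.13, so n·x̄ = 1451.13.
σ₀² = 8.37² = 70.0569, σ² = 2.11² = 4.4521; σ² + n·σ₀² = 4.4521 + 9·70.0569 = 634.9642.
Posterior mean = (μ₀/σ₀² + n·x̄/σ²)/(1/σ₀² + n/σ²) = (σ²·μ₀ + σ₀²·n·x̄)/(σ² + n·σ₀²) = (4.4521·161.52 + 70.0569·1451.13)/634.9642 = 102380.772489/634.9642 = 161.2387.

161.2387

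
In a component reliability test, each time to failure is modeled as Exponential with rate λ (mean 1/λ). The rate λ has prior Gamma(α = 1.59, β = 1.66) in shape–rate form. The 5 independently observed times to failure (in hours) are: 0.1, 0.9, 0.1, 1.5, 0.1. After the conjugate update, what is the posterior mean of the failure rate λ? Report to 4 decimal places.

With a Gamma(shape α, rate β) prior on the exponential rate λ, the posterior after n observations with total T = Σxᵢ is Gamma(α+n, β+T).
Sum of observations T = 2.7 hours; n = 5.
Posterior: Gamma(1.59+5, 1.66+2.7) = Gamma(6.59, 4.36).
Posterior mean of λ = α/β = 6.59/4.36 = 1.5115.

1.5115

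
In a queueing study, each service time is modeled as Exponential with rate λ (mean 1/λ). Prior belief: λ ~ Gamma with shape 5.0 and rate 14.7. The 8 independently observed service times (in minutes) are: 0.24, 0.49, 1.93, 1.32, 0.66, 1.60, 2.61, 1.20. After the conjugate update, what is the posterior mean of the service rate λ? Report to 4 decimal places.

0.5253

With a Gamma(shape α, rate β) prior on the exponential rate λ, the posterior after n observations with total T = Σxᵢ is Gamma(α+n, β+T).
Sum of observations T = 10.05 minutes; n = 8.
Posterior: Gamma(5.0+8, 14.7+10.05) = Gamma(13.0, 24.75).
Posterior mean of λ = α/β = 13.0/24.75 = 0.5253.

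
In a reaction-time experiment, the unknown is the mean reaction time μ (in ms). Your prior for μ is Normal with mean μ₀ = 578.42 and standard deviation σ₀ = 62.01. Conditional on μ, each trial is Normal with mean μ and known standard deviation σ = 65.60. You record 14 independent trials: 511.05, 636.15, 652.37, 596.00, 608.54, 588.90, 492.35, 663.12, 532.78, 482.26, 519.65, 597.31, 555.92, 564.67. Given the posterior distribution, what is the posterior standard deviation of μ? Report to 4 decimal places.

16.8710

For Normal data with known variance σ², a Normal(μ₀, σ₀²) prior on μ is conjugate. Posterior precision = 1/σ₀² + n/σ²; posterior mean is the precision-weighted average of μ₀ and x̄.
σ₀² = 62.01² = 3845.2401, σ² = 65.60² = 4303.36; σ² + n·σ₀² = 4303.36 + 14·3845.2401 = 58136.7214.
Posterior precision = 1/σ₀² + n/σ² = 1/3845.2401 + 14/4303.36 = (σ² + n·σ₀²)/(σ₀²σ²) = 58136.7214/(3845.2401·4303.36); posterior variance σₙ² = σ₀²σ²/(σ² + n·σ₀²) = 3845.2401·4303.36/58136.7214 = 284.629956.
Posterior SD = √σₙ² = √(3845.2401·4303.36/58136.7214) = 16.8710.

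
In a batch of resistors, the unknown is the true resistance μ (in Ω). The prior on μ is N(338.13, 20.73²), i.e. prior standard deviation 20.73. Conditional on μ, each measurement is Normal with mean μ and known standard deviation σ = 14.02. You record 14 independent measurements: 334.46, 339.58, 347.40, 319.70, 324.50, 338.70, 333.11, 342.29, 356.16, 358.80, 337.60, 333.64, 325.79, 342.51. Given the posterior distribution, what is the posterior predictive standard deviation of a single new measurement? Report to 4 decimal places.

14.4968

For Normal data with known variance σ², a Normal(μ₀, σ₀²) prior on μ is conjugate. Posterior precision = 1/σ₀² + n/σ²; posterior mean is the precision-weighted average of μ₀ and x̄.
σ₀² = 20.73² = 429.7329, σ² = 14.02² = 196.5604; σ² + n·σ₀² = 196.5604 + 14·429.7329 = 6212.821.
Posterior precision = 1/σ₀² + n/σ² = 1/429.7329 + 14/196.5604 = (σ² + n·σ₀²)/(σ₀²σ²) = 6212.821/(429.7329·196.5604); posterior variance σₙ² = σ₀²σ²/(σ² + n·σ₀²) = 429.7329·196.5604/6212.821 = 13.595832.
Predictive variance for one new observation = σₙ² + σ² = 429.7329·196.5604/6212.821 + 196.5604 = σ²·(σ₀² + 6212.821)/6212.821 = 196.5604·6642.5539/6212.821 = 210.156232; SD = √(196.5604·6642.5539/6212.821) = 14.4968.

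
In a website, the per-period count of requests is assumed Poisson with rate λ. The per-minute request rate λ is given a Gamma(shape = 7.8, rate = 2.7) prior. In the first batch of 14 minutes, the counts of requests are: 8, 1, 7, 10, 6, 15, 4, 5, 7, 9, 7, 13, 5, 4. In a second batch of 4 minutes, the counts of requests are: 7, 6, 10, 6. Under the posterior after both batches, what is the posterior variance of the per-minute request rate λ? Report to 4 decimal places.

0.3216

With a Gamma(shape α, rate β) prior, the Poisson likelihood is conjugate: the posterior is Gamma(α + ΣXᵢ, β + n).
Batch 1: sum of counts S = 101 over n = 14 minutes.
After batch 1: Gamma(α+S, β+n) = Gamma(7.8+101, 2.7+14) = Gamma(108.8, 16.7).
Batch 2: sum of counts S = 29 over n = 4 minutes.
After batch 2: Gamma(α+S, β+n) = Gamma(108.8+29, 16.7+4) = Gamma(137.8, 20.7).
Var = α/β² = 137.8/20.7² = 0.3216.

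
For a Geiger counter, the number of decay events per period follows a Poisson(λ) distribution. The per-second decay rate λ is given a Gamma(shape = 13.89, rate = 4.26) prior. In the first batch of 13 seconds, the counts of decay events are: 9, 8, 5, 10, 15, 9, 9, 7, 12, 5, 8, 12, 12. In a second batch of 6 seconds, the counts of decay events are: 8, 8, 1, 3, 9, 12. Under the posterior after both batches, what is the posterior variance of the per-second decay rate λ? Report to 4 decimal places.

With a Gamma(shape α, rate β) prior, the Poisson likelihood is conjugate: the posterior is Gamma(α + ΣXᵢ, β + n).
Batch 1: sum of counts S = 121 over n = 13 seconds.
After batch 1: Gamma(α+S, β+n) = Gamma(13.89+121, 4.26+13) = Gamma(134.89, 17.26).
Batch 2: sum of counts S = 41 over n = 6 seconds.
After batch 2: Gamma(α+S, β+n) = Gamma(134.89+41, 17.26+6) = Gamma(175.89, 23.26).
Var = α/β² = 175.89/23.26² = 0.3251.

0.3251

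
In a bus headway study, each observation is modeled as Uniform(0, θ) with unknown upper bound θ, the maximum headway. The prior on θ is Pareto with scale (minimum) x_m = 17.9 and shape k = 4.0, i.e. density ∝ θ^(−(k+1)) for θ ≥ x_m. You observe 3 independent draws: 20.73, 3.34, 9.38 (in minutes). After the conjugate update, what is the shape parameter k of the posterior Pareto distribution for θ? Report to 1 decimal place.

A Pareto(scale x_m, shape k) prior on the upper bound θ of Uniform(0, θ) is conjugate: posterior is Pareto(max(x_m, max xᵢ), k + n).
Sample maximum = 20.73; prior scale x_m = 17.9 → posterior scale = max = 20.73.
Posterior shape = 4.0 + 3 = 7.0.
Posterior shape k = 7.0.

7.0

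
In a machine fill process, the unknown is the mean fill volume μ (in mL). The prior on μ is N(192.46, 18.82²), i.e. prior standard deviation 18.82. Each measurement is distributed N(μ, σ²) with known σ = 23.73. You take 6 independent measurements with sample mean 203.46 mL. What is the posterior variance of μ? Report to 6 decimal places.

74.192886

For Normal data with known variance σ², a Normal(μ₀, σ₀²) prior on μ is conjugate. Posterior precision = 1/σ₀² + n/σ²; posterior mean is the precision-weighted average of μ₀ and x̄.
σ₀² = 18.82² = 354.1924, σ² = 23.73² = 563.1129; σ² + n·σ₀² = 563.1129 + 6·354.1924 = 2688.2673.
Posterior precision = 1/σ₀² + n/σ² = 1/354.1924 + 6/563.1129 = (σ² + n·σ₀²)/(σ₀²σ²) = 2688.2673/(354.1924·563.1129); posterior variance σₙ² = σ₀²σ²/(σ² + n·σ₀²) = 354.1924·563.1129/2688.2673 = 74.192886.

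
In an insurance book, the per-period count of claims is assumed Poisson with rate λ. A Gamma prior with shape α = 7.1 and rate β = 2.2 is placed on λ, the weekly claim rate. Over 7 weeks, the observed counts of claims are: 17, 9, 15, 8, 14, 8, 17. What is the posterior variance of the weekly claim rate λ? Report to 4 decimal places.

With a Gamma(shape α, rate β) prior, the Poisson likelihood is conjugate: the posterior is Gamma(α + ΣXᵢ, β + n).
Sum of counts S = 88 over n = 7 weeks.
Posterior: Gamma(α+S, β+n) = Gamma(7.1+88, 2.2+7) = Gamma(95.1, 9.2).
Var = α/β² = 95.1/9.2² = 1.1236.

1.1236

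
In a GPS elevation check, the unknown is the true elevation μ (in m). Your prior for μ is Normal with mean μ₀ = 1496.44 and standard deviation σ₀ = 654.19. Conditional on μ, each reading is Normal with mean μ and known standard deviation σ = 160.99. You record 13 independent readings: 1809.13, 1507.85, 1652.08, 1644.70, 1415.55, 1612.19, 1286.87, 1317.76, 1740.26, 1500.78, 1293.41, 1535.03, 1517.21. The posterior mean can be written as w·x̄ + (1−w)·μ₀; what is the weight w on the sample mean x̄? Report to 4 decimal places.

0.9954

For Normal data with known variance σ², a Normal(μ₀, σ₀²) prior on μ is conjugate. Posterior precision = 1/σ₀² + n/σ²; posterior mean is the precision-weighted average of μ₀ and x̄.
σ₀² = 654.19² = 427964.5561, σ² = 160.99² = 25917.7801. Prior precision 1/σ₀² = 1/427964.5561; data precision n/σ² = 13/25917.7801.
w = (n/σ²)/(1/σ₀² + n/σ²) = n·σ₀²/(σ² + n·σ₀²) = 13·427964.5561/(25917.7801 + 13·427964.5561) = 5563539.2293/5589457.0094 = 0.9954.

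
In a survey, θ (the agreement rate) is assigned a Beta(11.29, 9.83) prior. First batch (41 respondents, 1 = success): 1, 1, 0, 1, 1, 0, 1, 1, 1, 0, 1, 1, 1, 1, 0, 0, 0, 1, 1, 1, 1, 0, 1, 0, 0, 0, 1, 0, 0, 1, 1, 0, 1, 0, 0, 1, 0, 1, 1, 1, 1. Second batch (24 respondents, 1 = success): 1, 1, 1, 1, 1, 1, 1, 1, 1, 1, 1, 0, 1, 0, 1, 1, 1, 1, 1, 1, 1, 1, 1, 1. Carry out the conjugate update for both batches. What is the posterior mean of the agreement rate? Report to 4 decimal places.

The Beta prior is conjugate to a Binomial/Bernoulli likelihood; the update adds successes to α and failures to β.
After batch 1: Beta(11.29+25, 9.83+16) = Beta(36.29, 25.83).
After batch 2: Beta(36.29+22, 25.83+2) = Beta(58.29, 27.83).
Posterior mean = α/(α+β) = 58.29/86.12 = 0.6768.

0.6768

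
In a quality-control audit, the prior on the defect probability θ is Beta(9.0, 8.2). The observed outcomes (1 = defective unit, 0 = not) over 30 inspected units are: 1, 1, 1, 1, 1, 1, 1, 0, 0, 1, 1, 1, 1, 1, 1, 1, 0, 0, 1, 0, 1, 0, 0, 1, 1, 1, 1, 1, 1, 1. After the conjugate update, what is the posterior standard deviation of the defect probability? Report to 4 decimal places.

The Beta prior is conjugate to a Binomial/Bernoulli likelihood; the update adds successes to α and failures to β.
Posterior: Beta(α+k, β+n−k) = Beta(9.0+23, 8.2+7) = Beta(32.0, 15.2).
Var = αβ/((α+β)²(α+β+1)) = 32.0·15.2/(47.2²·48.2) = 0.00452963; SD = √0.00452963 = 0.0673.

0.0673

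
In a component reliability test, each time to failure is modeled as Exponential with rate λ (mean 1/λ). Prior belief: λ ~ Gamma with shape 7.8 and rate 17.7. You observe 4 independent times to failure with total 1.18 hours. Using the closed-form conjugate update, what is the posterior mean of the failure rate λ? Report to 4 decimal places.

0.6250

With a Gamma(shape α, rate β) prior on the exponential rate λ, the posterior after n observations with total T = Σxᵢ is Gamma(α+n, β+T).
Posterior: Gamma(7.8+4, 17.7+1.18) = Gamma(11.8, 18.88).
Posterior mean of λ = α/β = 11.8/18.88 = 0.6250.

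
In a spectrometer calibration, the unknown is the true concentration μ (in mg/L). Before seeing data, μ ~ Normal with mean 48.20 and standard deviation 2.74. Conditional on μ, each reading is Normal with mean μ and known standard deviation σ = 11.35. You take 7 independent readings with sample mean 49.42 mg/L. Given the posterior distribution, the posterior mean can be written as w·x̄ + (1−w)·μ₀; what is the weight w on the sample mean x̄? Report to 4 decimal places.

For Normal data with known variance σ², a Normal(μ₀, σ₀²) prior on μ is conjugate. Posterior precision = 1/σ₀² + n/σ²; posterior mean is the precision-weighted average of μ₀ and x̄.
σ₀² = 2.74² = 7.5076, σ² = 11.35² = 128.8225. Prior precision 1/σ₀² = 1/7.5076; data precision n/σ² = 7/128.8225.
w = (n/σ²)/(1/σ₀² + n/σ²) = n·σ₀²/(σ² + n·σ₀²) = 7·7.5076/(128.8225 + 7·7.5076) = 52.5532/181.3757 = 0.2897.

0.2897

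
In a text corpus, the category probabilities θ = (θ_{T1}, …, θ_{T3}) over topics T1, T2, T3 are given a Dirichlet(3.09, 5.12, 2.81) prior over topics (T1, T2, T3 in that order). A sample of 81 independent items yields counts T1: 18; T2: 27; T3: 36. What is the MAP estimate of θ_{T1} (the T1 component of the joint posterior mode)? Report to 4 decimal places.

The Dirichlet prior is conjugate to the Multinomial likelihood: each posterior αⱼ = prior αⱼ + observed count nⱼ.
Posterior concentration: (21.09, 32.12, 38.81), total = 92.02.
Joint mode component: (α_{T1}−1)/(Σα−K) = 20.09/89.02 = 0.2257.

0.2257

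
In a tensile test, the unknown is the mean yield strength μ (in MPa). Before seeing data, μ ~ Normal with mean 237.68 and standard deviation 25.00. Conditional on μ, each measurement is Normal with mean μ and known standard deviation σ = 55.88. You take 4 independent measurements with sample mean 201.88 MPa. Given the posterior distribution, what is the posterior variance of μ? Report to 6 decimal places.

For Normal data with known variance σ², a Normal(μ₀, σ₀²) prior on μ is conjugate. Posterior precision = 1/σ₀² + n/σ²; posterior mean is the precision-weighted average of μ₀ and x̄.
σ₀² = 25.00² = 625, σ² = 55.88² = 3122.5744; σ² + n·σ₀² = 3122.5744 + 4·625 = 5622.5744.
Posterior precision = 1/σ₀² + n/σ² = 1/625 + 4/3122.5744 = (σ² + n·σ₀²)/(σ₀²σ²) = 5622.5744/(625·3122.5744); posterior variance σₙ² = σ₀²σ²/(σ² + n·σ₀²) = 625·3122.5744/5622.5744 = 347.102388.

347.102388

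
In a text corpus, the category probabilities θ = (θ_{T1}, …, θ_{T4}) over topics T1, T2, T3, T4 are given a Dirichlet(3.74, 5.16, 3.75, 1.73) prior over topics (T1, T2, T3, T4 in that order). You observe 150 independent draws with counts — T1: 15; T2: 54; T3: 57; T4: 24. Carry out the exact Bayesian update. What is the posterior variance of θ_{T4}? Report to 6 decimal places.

The Dirichlet prior is conjugate to the Multinomial likelihood: each posterior αⱼ = prior αⱼ + observed count nⱼ.
Posterior concentration: (18.74, 59.16, 60.75, 25.73), total = 164.38.
Var[θ_j] = α_j(Σα−α_j)/((Σα)²(Σα+1)) = 25.73·138.65/(164.38²·165.38) = 0.000798.

0.000798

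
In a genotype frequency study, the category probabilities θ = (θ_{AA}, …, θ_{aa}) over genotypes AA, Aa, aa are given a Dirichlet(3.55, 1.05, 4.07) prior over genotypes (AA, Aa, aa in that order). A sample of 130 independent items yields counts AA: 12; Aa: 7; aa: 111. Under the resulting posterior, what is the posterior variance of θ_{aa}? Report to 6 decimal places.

The Dirichlet prior is conjugate to the Multinomial likelihood: each posterior αⱼ = prior αⱼ + observed count nⱼ.
Posterior concentration: (15.55, 8.05, 115.07), total = 138.67.
Var[θ_j] = α_j(Σα−α_j)/((Σα)²(Σα+1)) = 115.07·23.60/(138.67²·139.67) = 0.001011.

0.001011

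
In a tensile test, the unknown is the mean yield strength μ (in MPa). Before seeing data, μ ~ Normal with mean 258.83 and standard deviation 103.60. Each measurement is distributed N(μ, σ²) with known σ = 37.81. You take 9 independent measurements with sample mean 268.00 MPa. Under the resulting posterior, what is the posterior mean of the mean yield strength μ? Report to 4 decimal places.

267.8663

For Normal data with known variance σ², a Normal(μ₀, σ₀²) prior on μ is conjugate. Posterior precision = 1/σ₀² + n/σ²; posterior mean is the precision-weighted average of μ₀ and x̄.
n·x̄ = 9·268.00 = 2412.
σ₀² = 103.60² = 10732.96, σ² = 37.81² = 1429.5961; σ² + n·σ₀² = 1429.5961 + 9·10732.96 = 98026.2361.
Posterior mean = (μ₀/σ₀² + n·x̄/σ²)/(1/σ₀² + n/σ²) = (σ²·μ₀ + σ₀²·n·x̄)/(σ² + n·σ₀²) = (1429.5961·258.83 + 10732.96·2412)/98026.2361 = 26257921.878563/98026.2361 = 267.8663.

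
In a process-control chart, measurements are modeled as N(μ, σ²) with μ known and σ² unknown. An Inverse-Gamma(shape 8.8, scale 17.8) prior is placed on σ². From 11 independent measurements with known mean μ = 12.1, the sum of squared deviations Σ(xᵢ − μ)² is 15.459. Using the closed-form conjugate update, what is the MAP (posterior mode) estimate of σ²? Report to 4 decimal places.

With known mean μ and an Inverse-Gamma(α, β) prior on σ², the Normal likelihood is conjugate: posterior is Inv-Gamma(α + n/2, β + Σ(xᵢ−μ)²/2).
Posterior: Inv-Gamma(8.8 + 11/2, 17.8 + 15.459/2) = Inv-Gamma(14.30, 25.5295).
Mode = β/(α+1) = 25.5295/15.30 = 1.6686.

1.6686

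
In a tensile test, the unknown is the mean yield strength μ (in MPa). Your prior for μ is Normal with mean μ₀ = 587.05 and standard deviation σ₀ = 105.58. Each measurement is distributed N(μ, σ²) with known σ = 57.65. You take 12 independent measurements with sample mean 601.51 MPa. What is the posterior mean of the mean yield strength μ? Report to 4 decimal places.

For Normal data with known variance σ², a Normal(μ₀, σ₀²) prior on μ is conjugate. Posterior precision = 1/σ₀² + n/σ²; posterior mean is the precision-weighted average of μ₀ and x̄.
n·x̄ = 12·601.51 = 7218.12.
σ₀² = 105.58² = 11147.1364, σ² = 57.65² = 3323.5225; σ² + n·σ₀² = 3323.5225 + 12·11147.1364 = 137089.1593.
Posterior mean = (μ₀/σ₀² + n·x̄/σ²)/(1/σ₀² + n/σ²) = (σ²·μ₀ + σ₀²·n·x̄)/(σ² + n·σ₀²) = (3323.5225·587.05 + 11147.1364·7218.12)/137089.1593 = 82412442.075193/137089.1593 = 601.1594.

601.1594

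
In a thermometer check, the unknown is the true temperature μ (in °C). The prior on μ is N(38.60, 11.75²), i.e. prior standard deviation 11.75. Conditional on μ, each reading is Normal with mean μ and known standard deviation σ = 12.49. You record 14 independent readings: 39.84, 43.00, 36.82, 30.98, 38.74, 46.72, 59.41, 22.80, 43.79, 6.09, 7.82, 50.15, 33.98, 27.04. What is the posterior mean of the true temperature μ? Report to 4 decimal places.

For Normal data with known variance σ², a Normal(μ₀, σ₀²) prior on μ is conjugate. Posterior precision = 1/σ₀² + n/σ²; posterior mean is the precision-weighted average of μ₀ and x̄.
Σxᵢ = 39.84 + 43.00 + 36.82 + 30.98 + 38.74 + 46.72 + 59.41 + 22.80 + 43.79 + 6.09 + 7.82 + 50.15 + 33.98 + 27.04 = 487.18, so n·x̄ = 487.18.
σ₀² = 11.75² = 138.0625, σ² = 12.49² = 156.0001; σ² + n·σ₀² = 156.0001 + 14·138.0625 = 2088.8751.
Posterior mean = (μ₀/σ₀² + n·x̄/σ²)/(1/σ₀² + n/σ²) = (σ²·μ₀ + σ₀²·n·x̄)/(σ² + n·σ₀²) = (156.0001·38.60 + 138.0625·487.18)/2088.8751 = 73282.89261/2088.8751 = 35.0825.

35.0825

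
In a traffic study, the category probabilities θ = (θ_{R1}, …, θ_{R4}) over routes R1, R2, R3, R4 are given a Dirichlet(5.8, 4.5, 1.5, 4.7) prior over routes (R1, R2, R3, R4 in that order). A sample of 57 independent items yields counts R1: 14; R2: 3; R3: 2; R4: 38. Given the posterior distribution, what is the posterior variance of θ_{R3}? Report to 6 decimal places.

The Dirichlet prior is conjugate to the Multinomial likelihood: each posterior αⱼ = prior αⱼ + observed count nⱼ.
Posterior concentration: (19.8, 7.5, 3.5, 42.7), total = 73.5.
Var[θ_j] = α_j(Σα−α_j)/((Σα)²(Σα+1)) = 3.5·70.0/(73.5²·74.5) = 0.000609.

0.000609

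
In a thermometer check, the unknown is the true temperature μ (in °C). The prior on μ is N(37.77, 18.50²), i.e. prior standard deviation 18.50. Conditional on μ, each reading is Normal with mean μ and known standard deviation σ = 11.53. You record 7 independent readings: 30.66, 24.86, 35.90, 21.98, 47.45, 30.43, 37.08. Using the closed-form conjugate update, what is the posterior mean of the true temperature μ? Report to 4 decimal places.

32.8935

For Normal data with known variance σ², a Normal(μ₀, σ₀²) prior on μ is conjugate. Posterior precision = 1/σ₀² + n/σ²; posterior mean is the precision-weighted average of μ₀ and x̄.
Σxᵢ = 30.66 + 24.86 + 35.90 + 21.98 + 47.45 + 30.43 + 37.08 = 228.36, so n·x̄ = 228.36.
σ₀² = 18.50² = 342.25, σ² = 11.53² = 132.9409; σ² + n·σ₀² = 132.9409 + 7·342.25 = 2528.6909.
Posterior mean = (μ₀/σ₀² + n·x̄/σ²)/(1/σ₀² + n/σ²) = (σ²·μ₀ + σ₀²·n·x̄)/(σ² + n·σ₀²) = (132.9409·37.77 + 342.25·228.36)/2528.6909 = 83177.387793/2528.6909 = 32.8935.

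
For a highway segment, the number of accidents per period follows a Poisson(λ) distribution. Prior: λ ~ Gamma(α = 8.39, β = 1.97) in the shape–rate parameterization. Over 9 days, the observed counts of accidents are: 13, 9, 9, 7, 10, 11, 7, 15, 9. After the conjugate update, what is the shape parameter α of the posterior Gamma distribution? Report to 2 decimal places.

With a Gamma(shape α, rate β) prior, the Poisson likelihood is conjugate: the posterior is Gamma(α + ΣXᵢ, β + n).
Sum of counts S = 90 over n = 9 days.
Posterior: Gamma(α+S, β+n) = Gamma(8.39+90, 1.97+9) = Gamma(98.39, 10.97).
Posterior α = 98.39.

98.39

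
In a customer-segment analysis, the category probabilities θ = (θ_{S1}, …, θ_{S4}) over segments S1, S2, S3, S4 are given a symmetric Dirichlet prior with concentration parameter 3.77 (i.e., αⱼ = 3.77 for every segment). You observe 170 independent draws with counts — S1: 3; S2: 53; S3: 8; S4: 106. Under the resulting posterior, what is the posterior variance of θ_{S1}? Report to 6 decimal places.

The Dirichlet prior is conjugate to the Multinomial likelihood: each posterior αⱼ = prior αⱼ + observed count nⱼ.
Posterior concentration: (6.77, 56.77, 11.77, 109.77), total = 185.08.
Var[θ_j] = α_j(Σα−α_j)/((Σα)²(Σα+1)) = 6.77·178.31/(185.08²·186.08) = 0.000189.

0.000189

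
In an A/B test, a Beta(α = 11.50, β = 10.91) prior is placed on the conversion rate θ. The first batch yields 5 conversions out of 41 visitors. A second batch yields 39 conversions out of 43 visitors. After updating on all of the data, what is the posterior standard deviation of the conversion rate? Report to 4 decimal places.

0.0482

The Beta prior is conjugate to a Binomial/Bernoulli likelihood; the update adds successes to α and failures to β.
After batch 1: Beta(11.50+5, 10.91+36) = Beta(16.50, 46.91).
After batch 2: Beta(16.50+39, 46.91+4) = Beta(55.50, 50.91).
Var = αβ/((α+β)²(α+β+1)) = 55.50·50.91/(106.41²·107.41) = 0.00232320; SD = √0.00232320 = 0.0482.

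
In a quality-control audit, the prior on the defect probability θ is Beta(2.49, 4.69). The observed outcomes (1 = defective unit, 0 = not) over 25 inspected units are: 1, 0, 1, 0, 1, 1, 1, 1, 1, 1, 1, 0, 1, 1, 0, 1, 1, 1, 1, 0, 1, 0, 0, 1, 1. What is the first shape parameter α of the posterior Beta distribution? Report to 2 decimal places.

20.49

The Beta prior is conjugate to a Binomial/Bernoulli likelihood; the update adds successes to α and failures to β.
Posterior: Beta(α+k, β+n−k) = Beta(2.49+18, 4.69+7) = Beta(20.49, 11.69).
Posterior α = 20.49.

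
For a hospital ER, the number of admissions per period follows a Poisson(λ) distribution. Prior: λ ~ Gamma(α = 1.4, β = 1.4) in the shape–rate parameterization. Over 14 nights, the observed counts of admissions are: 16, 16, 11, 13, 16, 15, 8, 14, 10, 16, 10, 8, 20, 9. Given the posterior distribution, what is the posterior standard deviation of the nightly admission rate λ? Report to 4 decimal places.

0.8794

With a Gamma(shape α, rate β) prior, the Poisson likelihood is conjugate: the posterior is Gamma(α + ΣXᵢ, β + n).
Sum of counts S = 182 over n = 14 nights.
Posterior: Gamma(α+S, β+n) = Gamma(1.4+182, 1.4+14) = Gamma(183.4, 15.4).
SD = √α/β = √183.4/15.4 = 0.8794.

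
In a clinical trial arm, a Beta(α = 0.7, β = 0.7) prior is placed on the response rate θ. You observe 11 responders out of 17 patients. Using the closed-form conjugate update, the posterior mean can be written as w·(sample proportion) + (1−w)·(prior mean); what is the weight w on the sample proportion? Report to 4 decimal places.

0.9239

The Beta prior is conjugate to a Binomial/Bernoulli likelihood; the update adds successes to α and failures to β.
Posterior mean = (α₀+k)/(α₀+β₀+n) = [n/(α₀+β₀+n)]·(k/n) + [(α₀+β₀)/(α₀+β₀+n)]·α₀/(α₀+β₀), so only n and the prior enter the weight.
The weight on the data is w = n/(α₀+β₀+n) = 17/(0.7+0.7+17) = 17/18.4 = 0.9239.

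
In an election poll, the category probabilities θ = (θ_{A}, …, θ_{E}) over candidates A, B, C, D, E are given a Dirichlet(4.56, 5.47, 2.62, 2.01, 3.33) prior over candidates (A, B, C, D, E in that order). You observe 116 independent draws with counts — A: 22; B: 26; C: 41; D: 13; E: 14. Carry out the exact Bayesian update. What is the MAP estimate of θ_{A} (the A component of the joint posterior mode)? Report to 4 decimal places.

0.1982

The Dirichlet prior is conjugate to the Multinomial likelihood: each posterior αⱼ = prior αⱼ + observed count nⱼ.
Posterior concentration: (26.56, 31.47, 43.62, 15.01, 17.33), total = 133.99.
Joint mode component: (α_{A}−1)/(Σα−K) = 25.56/128.99 = 0.1982.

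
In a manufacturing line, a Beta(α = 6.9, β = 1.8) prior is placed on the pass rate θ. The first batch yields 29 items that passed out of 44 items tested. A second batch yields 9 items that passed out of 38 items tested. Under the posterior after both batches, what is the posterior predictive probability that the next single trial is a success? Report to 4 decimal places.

0.4950

The Beta prior is conjugate to a Binomial/Bernoulli likelihood; the update adds successes to α and failures to β.
After batch 1: Beta(6.9+29, 1.8+15) = Beta(35.9, 16.8).
After batch 2: Beta(35.9+9, 16.8+29) = Beta(44.9, 45.8).
For a single future Bernoulli trial, P(success | data) = α/(α+β) = 0.4950.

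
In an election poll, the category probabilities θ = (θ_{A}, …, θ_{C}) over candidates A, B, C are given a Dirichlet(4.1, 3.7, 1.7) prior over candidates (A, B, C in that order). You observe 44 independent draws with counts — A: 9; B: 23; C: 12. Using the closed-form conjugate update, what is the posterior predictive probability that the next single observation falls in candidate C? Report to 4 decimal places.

The Dirichlet prior is conjugate to the Multinomial likelihood: each posterior αⱼ = prior αⱼ + observed count nⱼ.
Posterior concentration: (13.1, 26.7, 13.7), total = 53.5.
P(next = C | data) = α_{C}/Σα = 0.2561.

0.2561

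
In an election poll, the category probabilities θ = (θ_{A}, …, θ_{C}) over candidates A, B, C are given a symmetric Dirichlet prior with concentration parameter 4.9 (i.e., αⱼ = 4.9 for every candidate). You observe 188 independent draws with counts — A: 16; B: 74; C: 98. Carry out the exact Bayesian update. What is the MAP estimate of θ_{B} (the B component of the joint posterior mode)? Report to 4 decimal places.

0.3901

The Dirichlet prior is conjugate to the Multinomial likelihood: each posterior αⱼ = prior αⱼ + observed count nⱼ.
Posterior concentration: (20.9, 78.9, 102.9), total = 202.7.
Joint mode component: (α_{B}−1)/(Σα−K) = 77.9/199.7 = 0.3901.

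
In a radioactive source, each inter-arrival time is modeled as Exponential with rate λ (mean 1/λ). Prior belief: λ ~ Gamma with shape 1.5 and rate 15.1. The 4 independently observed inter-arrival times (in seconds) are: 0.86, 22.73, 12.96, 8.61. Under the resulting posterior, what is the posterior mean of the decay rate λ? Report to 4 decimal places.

0.0913

With a Gamma(shape α, rate β) prior on the exponential rate λ, the posterior after n observations with total T = Σxᵢ is Gamma(α+n, β+T).
Sum of observations T = 45.16 seconds; n = 4.
Posterior: Gamma(1.5+4, 15.1+45.16) = Gamma(5.5, 60.26).
Posterior mean of λ = α/β = 5.5/60.26 = 0.0913.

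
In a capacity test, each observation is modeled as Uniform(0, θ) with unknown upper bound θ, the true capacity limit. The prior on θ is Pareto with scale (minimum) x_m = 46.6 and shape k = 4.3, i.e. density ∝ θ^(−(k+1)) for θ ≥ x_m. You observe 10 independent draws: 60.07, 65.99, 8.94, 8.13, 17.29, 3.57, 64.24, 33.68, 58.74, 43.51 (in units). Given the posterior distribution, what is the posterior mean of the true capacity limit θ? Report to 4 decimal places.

A Pareto(scale x_m, shape k) prior on the upper bound θ of Uniform(0, θ) is conjugate: posterior is Pareto(max(x_m, max xᵢ), k + n).
Sample maximum = 65.99; prior scale x_m = 46.6 → posterior scale = max = 65.99.
Posterior shape = 4.3 + 10 = 14.3.
E[θ|data] = k·x_m/(k−1) = 14.3·65.99/13.3 = 70.9517.

70.9517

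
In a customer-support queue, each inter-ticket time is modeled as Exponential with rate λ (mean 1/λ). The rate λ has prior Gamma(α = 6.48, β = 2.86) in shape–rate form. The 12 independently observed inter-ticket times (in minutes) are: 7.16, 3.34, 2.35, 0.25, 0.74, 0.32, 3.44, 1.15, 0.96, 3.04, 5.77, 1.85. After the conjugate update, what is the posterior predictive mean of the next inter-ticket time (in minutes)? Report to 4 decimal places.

1.9010

With a Gamma(shape α, rate β) prior on the exponential rate λ, the posterior after n observations with total T = Σxᵢ is Gamma(α+n, β+T).
Sum of observations T = 30.37 minutes; n = 12.
Posterior: Gamma(6.48+12, 2.86+30.37) = Gamma(18.48, 33.23).
The predictive distribution for the next observation is Lomax; its mean is β/(α−1) = 33.23/17.48 = 1.9010.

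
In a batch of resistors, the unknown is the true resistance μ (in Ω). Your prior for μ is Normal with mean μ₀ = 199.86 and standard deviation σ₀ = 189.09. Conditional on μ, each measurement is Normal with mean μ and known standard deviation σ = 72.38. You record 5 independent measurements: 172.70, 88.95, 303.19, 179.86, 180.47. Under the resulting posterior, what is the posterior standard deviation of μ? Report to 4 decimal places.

For Normal data with known variance σ², a Normal(μ₀, σ₀²) prior on μ is conjugate. Posterior precision = 1/σ₀² + n/σ²; posterior mean is the precision-weighted average of μ₀ and x̄.
σ₀² = 189.09² = 35755.0281, σ² = 72.38² = 5238.8644; σ² + n·σ₀² = 5238.8644 + 5·35755.0281 = 184014.0049.
Posterior precision = 1/σ₀² + n/σ² = 1/35755.0281 + 5/5238.8644 = (σ² + n·σ₀²)/(σ₀²σ²) = 184014.0049/(35755.0281·5238.8644); posterior variance σₙ² = σ₀²σ²/(σ² + n·σ₀²) = 35755.0281·5238.8644/184014.0049 = 1017.942868.
Posterior SD = √σₙ² = √(35755.0281·5238.8644/184014.0049) = 31.9052.

31.9052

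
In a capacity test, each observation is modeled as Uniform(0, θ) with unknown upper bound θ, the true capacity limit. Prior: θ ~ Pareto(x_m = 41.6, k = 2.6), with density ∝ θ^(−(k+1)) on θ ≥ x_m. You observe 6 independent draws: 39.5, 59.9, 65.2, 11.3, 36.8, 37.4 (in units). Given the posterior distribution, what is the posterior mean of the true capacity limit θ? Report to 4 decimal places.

73.7789

A Pareto(scale x_m, shape k) prior on the upper bound θ of Uniform(0, θ) is conjugate: posterior is Pareto(max(x_m, max xᵢ), k + n).
Sample maximum = 65.2; prior scale x_m = 41.6 → posterior scale = max = 65.2.
Posterior shape = 2.6 + 6 = 8.6.
E[θ|data] = k·x_m/(k−1) = 8.6·65.2/7.6 = 73.7789.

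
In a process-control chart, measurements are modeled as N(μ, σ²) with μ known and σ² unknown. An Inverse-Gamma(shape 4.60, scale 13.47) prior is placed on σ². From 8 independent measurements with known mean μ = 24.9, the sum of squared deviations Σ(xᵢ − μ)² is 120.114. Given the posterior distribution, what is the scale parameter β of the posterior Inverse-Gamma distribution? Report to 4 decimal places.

73.5270

With known mean μ and an Inverse-Gamma(α, β) prior on σ², the Normal likelihood is conjugate: posterior is Inv-Gamma(α + n/2, β + Σ(xᵢ−μ)²/2).
Posterior: Inv-Gamma(4.60 + 8/2, 13.47 + 120.114/2) = Inv-Gamma(8.60, 73.5270).
Posterior β = 73.5270.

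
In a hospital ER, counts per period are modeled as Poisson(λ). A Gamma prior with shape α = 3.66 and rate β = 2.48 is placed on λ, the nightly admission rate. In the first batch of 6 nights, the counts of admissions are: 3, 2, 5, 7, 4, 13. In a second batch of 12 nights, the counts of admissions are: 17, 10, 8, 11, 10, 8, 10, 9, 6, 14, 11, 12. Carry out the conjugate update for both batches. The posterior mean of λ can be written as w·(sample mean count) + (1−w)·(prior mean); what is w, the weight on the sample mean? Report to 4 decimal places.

With a Gamma(shape α, rate β) prior, the Poisson likelihood is conjugate: the posterior is Gamma(α + ΣXᵢ, β + n).
Total number of nights: n = 6 + 12 = 18.
Posterior mean = (α₀+S)/(β₀+n) = [n/(β₀+n)]·(S/n) + [β₀/(β₀+n)]·(α₀/β₀), so only n and β₀ enter the weight.
Weight on data w = n/(β₀+n) = 18/(2.48+18) = 18/20.48 = 0.8789.

0.8789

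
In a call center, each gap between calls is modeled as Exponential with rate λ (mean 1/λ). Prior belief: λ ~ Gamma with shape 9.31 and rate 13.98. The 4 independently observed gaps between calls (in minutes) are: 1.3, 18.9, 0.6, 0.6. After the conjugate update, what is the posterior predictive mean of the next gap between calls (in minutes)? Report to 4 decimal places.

With a Gamma(shape α, rate β) prior on the exponential rate λ, the posterior after n observations with total T = Σxᵢ is Gamma(α+n, β+T).
Sum of observations T = 21.4 minutes; n = 4.
Posterior: Gamma(9.31+4, 13.98+21.4) = Gamma(13.31, 35.38).
The predictive distribution for the next observation is Lomax; its mean is β/(α−1) = 35.38/12.31 = 2.8741.

2.8741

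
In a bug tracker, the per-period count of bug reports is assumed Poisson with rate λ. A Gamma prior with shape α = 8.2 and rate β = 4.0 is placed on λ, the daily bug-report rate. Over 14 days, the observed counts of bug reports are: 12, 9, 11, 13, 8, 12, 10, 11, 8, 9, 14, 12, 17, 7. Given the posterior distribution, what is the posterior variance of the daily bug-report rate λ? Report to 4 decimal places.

0.4975

With a Gamma(shape α, rate β) prior, the Poisson likelihood is conjugate: the posterior is Gamma(α + ΣXᵢ, β + n).
Sum of counts S = 153 over n = 14 days.
Posterior: Gamma(α+S, β+n) = Gamma(8.2+153, 4.0+14) = Gamma(161.2, 18.0).
Var = α/β² = 161.2/18.0² = 0.4975.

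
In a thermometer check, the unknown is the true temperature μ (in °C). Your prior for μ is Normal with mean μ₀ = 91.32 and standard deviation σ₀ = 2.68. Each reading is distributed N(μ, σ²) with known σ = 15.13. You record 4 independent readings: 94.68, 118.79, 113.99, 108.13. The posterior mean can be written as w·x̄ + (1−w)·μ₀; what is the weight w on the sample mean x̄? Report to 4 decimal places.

For Normal data with known variance σ², a Normal(μ₀, σ₀²) prior on μ is conjugate. Posterior precision = 1/σ₀² + n/σ²; posterior mean is the precision-weighted average of μ₀ and x̄.
σ₀² = 2.68² = 7.1824, σ² = 15.13² = 228.9169. Prior precision 1/σ₀² = 1/7.1824; data precision n/σ² = 4/228.9169.
w = (n/σ²)/(1/σ₀² + n/σ²) = n·σ₀²/(σ² + n·σ₀²) = 4·7.1824/(228.9169 + 4·7.1824) = 28.7296/257.6465 = 0.1115.

0.1115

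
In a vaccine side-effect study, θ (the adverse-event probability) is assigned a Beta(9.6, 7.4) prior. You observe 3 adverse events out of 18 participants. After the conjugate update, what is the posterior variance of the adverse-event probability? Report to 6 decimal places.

The Beta prior is conjugate to a Binomial/Bernoulli likelihood; the update adds successes to α and failures to β.
Posterior: Beta(α+k, β+n−k) = Beta(9.6+3, 7.4+15) = Beta(12.6, 22.4).
Var = αβ/((α+β)²(α+β+1)) = 12.6·22.4/(35.0²·36.0) = 0.006400.

0.006400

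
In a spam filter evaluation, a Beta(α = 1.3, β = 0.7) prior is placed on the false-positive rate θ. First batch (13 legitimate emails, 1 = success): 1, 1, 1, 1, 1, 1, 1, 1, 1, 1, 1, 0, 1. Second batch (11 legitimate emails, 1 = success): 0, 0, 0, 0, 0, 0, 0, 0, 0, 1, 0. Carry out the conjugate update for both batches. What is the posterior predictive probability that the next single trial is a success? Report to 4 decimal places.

0.5500

The Beta prior is conjugate to a Binomial/Bernoulli likelihood; the update adds successes to α and failures to β.
After batch 1: Beta(1.3+12, 0.7+1) = Beta(13.3, 1.7).
After batch 2: Beta(13.3+1, 1.7+10) = Beta(14.3, 11.7).
For a single future Bernoulli trial, P(success | data) = α/(α+β) = 0.5500.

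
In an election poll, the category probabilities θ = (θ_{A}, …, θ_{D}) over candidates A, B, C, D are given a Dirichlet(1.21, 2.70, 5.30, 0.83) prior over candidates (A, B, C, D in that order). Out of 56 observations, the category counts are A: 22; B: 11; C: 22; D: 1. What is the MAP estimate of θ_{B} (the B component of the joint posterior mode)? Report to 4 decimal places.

The Dirichlet prior is conjugate to the Multinomial likelihood: each posterior αⱼ = prior αⱼ + observed count nⱼ.
Posterior concentration: (23.21, 13.70, 27.30, 1.83), total = 66.04.
Joint mode component: (α_{B}−1)/(Σα−K) = 12.70/62.04 = 0.2047.

0.2047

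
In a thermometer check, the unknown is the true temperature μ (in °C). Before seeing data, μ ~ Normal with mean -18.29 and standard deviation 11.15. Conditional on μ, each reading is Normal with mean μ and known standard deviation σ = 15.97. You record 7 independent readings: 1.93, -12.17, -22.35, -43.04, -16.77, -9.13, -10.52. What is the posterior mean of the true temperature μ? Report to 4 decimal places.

For Normal data with known variance σ², a Normal(μ₀, σ₀²) prior on μ is conjugate. Posterior precision = 1/σ₀² + n/σ²; posterior mean is the precision-weighted average of μ₀ and x̄.
Σxᵢ = 1.93 + (-12.17) + (-22.35) + (-43.04) + (-16.77) + (-9.13) + (-10.52) = -112.05, so n·x̄ = -112.05.
σ₀² = 11.15² = 124.3225, σ² = 15.97² = 255.0409; σ² + n·σ₀² = 255.0409 + 7·124.3225 = 1125.2984.
Posterior mean = (μ₀/σ₀² + n·x̄/σ²)/(1/σ₀² + n/σ²) = (σ²·μ₀ + σ₀²·n·x̄)/(σ² + n·σ₀²) = (255.0409·(-18.29) + 124.3225·(-112.05))/1125.2984 = -18595.034186/1125.2984 = -16.5245.

-16.5245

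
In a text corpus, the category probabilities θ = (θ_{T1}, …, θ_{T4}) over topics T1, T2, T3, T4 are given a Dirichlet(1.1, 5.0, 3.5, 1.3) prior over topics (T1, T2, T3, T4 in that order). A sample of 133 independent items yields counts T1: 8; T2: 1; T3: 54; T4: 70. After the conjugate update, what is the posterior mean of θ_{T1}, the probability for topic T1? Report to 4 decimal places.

The Dirichlet prior is conjugate to the Multinomial likelihood: each posterior αⱼ = prior αⱼ + observed count nⱼ.
Posterior concentration: (9.1, 6.0, 57.5, 71.3), total = 143.9.
E[θ_{T1}|data] = α_{T1}/Σα = 9.1/143.9 = 0.0632.

0.0632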